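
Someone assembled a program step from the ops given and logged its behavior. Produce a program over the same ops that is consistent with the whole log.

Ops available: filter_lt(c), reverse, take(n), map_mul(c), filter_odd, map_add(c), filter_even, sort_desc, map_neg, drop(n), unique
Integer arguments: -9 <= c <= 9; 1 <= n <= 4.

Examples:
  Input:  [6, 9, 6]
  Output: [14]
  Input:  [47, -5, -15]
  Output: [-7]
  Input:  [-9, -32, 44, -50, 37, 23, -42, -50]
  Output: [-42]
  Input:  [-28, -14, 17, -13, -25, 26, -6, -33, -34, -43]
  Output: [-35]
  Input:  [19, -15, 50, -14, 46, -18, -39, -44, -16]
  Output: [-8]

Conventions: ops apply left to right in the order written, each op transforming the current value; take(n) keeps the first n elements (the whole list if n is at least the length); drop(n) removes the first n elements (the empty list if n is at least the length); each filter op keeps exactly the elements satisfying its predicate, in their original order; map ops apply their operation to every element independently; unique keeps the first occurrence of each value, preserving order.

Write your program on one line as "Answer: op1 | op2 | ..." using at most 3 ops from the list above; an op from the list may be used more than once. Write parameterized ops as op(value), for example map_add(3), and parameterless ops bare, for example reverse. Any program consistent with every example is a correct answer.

reverse | take(1) | map_add(8)

Check, running the answer program on each example:
  [6, 9, 6] -> [6, 9, 6] -> [6] -> [14]
  [47, -5, -15] -> [-15, -5, 47] -> [-15] -> [-7]
  [-9, -32, 44, -50, 37, 23, -42, -50] -> [-50, -42, 23, 37, -50, 44, -32, -9] -> [-50] -> [-42]
  [-28, -14, 17, -13, -25, 26, -6, -33, -34, -43] -> [-43, -34, -33, -6, 26, -25, -13, 17, -14, -28] -> [-43] -> [-35]
  [19, -15, 50, -14, 46, -18, -39, -44, -16] -> [-16, -44, -39, -18, 46, -14, 50, -15, 19] -> [-16] -> [-8]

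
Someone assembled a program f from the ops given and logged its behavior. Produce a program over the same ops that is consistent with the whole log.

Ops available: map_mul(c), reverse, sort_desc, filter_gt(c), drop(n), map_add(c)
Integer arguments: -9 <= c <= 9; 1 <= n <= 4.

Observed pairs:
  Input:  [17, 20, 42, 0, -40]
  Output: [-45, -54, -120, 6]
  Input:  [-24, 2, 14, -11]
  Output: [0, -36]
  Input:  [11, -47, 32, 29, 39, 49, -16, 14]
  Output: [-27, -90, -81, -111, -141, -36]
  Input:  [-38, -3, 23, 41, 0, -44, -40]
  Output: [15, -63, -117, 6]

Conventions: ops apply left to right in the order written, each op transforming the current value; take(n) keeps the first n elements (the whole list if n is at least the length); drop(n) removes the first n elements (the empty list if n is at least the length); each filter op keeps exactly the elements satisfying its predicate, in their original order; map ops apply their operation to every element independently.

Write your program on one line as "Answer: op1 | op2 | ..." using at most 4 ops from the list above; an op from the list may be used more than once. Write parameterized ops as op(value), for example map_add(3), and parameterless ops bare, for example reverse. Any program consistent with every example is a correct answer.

filter_gt(-8) | map_mul(-3) | map_add(6)

Check, running the answer program on each example:
  [17, 20, 42, 0, -40] -> [17, 20, 42, 0] -> [-51, -60, -126, 0] -> [-45, -54, -120, 6]
  [-24, 2, 14, -11] -> [2, 14] -> [-6, -42] -> [0, -36]
  [11, -47, 32, 29, 39, 49, -16, 14] -> [11, 32, 29, 39, 49, 14] -> [-33, -96, -87, -117, -147, -42] -> [-27, -90, -81, -111, -141, -36]
  [-38, -3, 23, 41, 0, -44, -40] -> [-3, 23, 41, 0] -> [9, -69, -123, 0] -> [15, -63, -117, 6]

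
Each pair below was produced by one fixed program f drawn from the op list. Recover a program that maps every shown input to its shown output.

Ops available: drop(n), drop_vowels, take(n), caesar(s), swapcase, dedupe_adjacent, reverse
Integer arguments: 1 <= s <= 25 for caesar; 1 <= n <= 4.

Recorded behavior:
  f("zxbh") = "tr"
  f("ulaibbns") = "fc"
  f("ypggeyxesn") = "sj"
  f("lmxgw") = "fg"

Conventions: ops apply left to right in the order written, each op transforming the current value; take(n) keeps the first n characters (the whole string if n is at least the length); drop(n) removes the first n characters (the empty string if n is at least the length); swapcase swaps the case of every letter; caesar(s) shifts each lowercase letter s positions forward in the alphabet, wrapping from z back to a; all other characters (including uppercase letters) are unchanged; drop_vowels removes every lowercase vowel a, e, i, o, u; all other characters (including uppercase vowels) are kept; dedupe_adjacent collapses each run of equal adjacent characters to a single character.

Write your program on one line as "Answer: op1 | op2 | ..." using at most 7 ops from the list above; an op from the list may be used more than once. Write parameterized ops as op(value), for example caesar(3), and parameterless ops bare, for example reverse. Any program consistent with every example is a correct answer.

caesar(20) | drop_vowels | dedupe_adjacent | swapcase | take(2) | swapcase

Check, running the answer program on each example:
  "zxbh" -> "trvb" -> "trvb" -> "trvb" -> "TRVB" -> "TR" -> "tr"
  "ulaibbns" -> "ofucvvhm" -> "fcvvhm" -> "fcvhm" -> "FCVHM" -> "FC" -> "fc"
  "ypggeyxesn" -> "sjaaysrymh" -> "sjysrymh" -> "sjysrymh" -> "SJYSRYMH" -> "SJ" -> "sj"
  "lmxgw" -> "fgraq" -> "fgrq" -> "fgrq" -> "FGRQ" -> "FG" -> "fg"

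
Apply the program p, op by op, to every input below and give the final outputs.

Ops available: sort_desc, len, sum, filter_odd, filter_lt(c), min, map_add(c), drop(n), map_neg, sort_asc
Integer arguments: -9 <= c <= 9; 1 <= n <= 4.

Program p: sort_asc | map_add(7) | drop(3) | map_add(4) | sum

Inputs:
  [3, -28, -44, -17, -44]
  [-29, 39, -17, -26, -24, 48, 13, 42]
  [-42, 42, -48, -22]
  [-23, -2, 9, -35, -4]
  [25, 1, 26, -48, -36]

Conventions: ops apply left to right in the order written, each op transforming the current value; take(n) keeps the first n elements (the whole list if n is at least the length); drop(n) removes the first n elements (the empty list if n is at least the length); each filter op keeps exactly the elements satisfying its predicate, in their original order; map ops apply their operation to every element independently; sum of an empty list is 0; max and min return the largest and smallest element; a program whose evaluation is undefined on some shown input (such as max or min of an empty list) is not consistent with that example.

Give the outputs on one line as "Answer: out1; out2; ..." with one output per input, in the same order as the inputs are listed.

8; 180; 53; 29; 73

Execution, op by op:
  [3, -28, -44, -17, -44] -> [-44, -44, -28, -17, 3] -> [-37, -37, -21, -10, 10] -> [-10, 10] -> [-6, 14] -> 8
  [-29, 39, -17, -26, -24, 48, 13, 42] -> [-29, -26, -24, -17, 13, 39, 42, 48] -> [-22, -19, -17, -10, 20, 46, 49, 55] -> [-10, 20, 46, 49, 55] -> [-6, 24, 50, 53, 59] -> 180
  [-42, 42, -48, -22] -> [-48, -42, -22, 42] -> [-41, -35, -15, 49] -> [49] -> [53] -> 53
  [-23, -2, 9, -35, -4] -> [-35, -23, -4, -2, 9] -> [-28, -16, 3, 5, 16] -> [5, 16] -> [9, 20] -> 29
  [25, 1, 26, -48, -36] -> [-48, -36, 1, 25, 26] -> [-41, -29, 8, 32, 33] -> [32, 33] -> [36, 37] -> 73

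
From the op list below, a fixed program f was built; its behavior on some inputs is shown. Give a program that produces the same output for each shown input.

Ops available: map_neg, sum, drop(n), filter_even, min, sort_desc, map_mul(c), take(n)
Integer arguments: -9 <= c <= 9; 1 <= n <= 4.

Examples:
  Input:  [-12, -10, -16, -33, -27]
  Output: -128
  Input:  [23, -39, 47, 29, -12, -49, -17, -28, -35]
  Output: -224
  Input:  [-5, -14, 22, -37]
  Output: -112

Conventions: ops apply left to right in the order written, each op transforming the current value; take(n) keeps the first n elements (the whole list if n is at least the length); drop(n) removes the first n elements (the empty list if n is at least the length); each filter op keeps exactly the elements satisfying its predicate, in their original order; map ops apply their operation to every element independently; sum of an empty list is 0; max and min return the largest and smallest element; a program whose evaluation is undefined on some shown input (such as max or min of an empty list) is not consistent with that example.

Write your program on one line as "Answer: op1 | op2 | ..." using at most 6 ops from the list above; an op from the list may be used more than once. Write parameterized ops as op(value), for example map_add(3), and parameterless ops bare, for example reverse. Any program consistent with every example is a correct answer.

sort_desc | filter_even | map_neg | map_mul(-8) | min

Check, running the answer program on each example:
  [-12, -10, -16, -33, -27] -> [-10, -12, -16, -27, -33] -> [-10, -12, -16] -> [10, 12, 16] -> [-80, -96, -128] -> -128
  [23, -39, 47, 29, -12, -49, -17, -28, -35] -> [47, 29, 23, -12, -17, -28, -35, -39, -49] -> [-12, -28] -> [12, 28] -> [-96, -224] -> -224
  [-5, -14, 22, -37] -> [22, -5, -14, -37] -> [22, -14] -> [-22, 14] -> [176, -112] -> -112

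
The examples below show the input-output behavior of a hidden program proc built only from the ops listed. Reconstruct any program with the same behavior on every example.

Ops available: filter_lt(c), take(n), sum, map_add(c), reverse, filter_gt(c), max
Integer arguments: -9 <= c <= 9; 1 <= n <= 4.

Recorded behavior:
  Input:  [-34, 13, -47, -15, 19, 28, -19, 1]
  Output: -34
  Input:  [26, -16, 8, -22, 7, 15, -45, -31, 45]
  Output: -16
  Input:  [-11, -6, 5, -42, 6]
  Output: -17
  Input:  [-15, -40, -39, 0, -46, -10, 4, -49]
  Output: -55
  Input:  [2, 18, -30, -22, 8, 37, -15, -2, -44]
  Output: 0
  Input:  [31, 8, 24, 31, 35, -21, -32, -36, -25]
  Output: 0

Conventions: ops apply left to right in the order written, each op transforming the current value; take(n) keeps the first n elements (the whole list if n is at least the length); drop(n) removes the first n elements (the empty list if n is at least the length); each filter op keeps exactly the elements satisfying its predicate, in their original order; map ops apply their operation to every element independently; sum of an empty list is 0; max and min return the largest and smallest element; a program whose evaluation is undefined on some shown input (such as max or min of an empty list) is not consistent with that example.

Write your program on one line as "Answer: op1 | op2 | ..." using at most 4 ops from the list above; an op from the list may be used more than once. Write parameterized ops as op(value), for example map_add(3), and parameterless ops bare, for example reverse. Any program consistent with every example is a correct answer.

take(2) | filter_lt(8) | filter_lt(-1) | sum

Check, running the answer program on each example:
  [-34, 13, -47, -15, 19, 28, -19, 1] -> [-34, 13] -> [-34] -> [-34] -> -34
  [26, -16, 8, -22, 7, 15, -45, -31, 45] -> [26, -16] -> [-16] -> [-16] -> -16
  [-11, -6, 5, -42, 6] -> [-11, -6] -> [-11, -6] -> [-11, -6] -> -17
  [-15, -40, -39, 0, -46, -10, 4, -49] -> [-15, -40] -> [-15, -40] -> [-15, -40] -> -55
  [2, 18, -30, -22, 8, 37, -15, -2, -44] -> [2, 18] -> [2] -> [] -> 0
  [31, 8, 24, 31, 35, -21, -32, -36, -25] -> [31, 8] -> [] -> [] -> 0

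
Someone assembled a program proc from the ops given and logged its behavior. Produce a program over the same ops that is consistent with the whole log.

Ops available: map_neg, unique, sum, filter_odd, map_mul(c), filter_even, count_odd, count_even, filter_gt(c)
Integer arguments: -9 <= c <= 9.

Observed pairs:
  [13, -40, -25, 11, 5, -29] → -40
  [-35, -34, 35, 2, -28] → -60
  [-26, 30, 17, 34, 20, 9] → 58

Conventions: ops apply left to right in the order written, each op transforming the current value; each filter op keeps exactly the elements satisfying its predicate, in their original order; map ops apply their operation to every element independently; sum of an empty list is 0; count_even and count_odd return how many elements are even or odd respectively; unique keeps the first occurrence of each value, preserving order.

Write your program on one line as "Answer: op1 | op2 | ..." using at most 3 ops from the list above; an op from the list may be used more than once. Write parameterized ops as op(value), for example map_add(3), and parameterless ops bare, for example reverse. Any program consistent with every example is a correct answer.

filter_even | sum

Check, running the answer program on each example:
  [13, -40, -25, 11, 5, -29] -> [-40] -> -40
  [-35, -34, 35, 2, -28] -> [-34, 2, -28] -> -60
  [-26, 30, 17, 34, 20, 9] -> [-26, 30, 34, 20] -> 58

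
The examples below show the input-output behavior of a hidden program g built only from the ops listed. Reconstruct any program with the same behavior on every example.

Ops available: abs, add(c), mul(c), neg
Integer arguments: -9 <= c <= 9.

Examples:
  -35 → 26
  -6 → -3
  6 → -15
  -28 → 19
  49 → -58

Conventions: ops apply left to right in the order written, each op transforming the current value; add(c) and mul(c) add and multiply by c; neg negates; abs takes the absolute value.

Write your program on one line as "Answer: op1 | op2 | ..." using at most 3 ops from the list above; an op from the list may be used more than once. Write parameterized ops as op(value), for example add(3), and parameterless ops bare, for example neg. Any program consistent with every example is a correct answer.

add(9) | neg

Check, running the answer program on each example:
  -35 -> -26 -> 26
  -6 -> 3 -> -3
  6 -> 15 -> -15
  -28 -> -19 -> 19
  49 -> 58 -> -58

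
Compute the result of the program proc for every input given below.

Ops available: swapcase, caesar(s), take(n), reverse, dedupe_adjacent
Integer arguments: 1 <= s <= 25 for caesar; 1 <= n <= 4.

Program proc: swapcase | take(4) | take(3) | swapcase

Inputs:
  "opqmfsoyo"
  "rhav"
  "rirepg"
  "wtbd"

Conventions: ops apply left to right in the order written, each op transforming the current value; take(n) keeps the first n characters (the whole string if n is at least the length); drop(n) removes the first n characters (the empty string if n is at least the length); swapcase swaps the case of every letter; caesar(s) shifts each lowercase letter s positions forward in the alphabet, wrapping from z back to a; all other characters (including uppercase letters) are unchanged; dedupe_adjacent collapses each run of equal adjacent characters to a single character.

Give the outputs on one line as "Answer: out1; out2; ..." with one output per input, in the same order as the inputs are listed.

"opq"; "rha"; "rir"; "wtb"

Execution, op by op:
  "opqmfsoyo" -> "OPQMFSOYO" -> "OPQM" -> "OPQ" -> "opq"
  "rhav" -> "RHAV" -> "RHAV" -> "RHA" -> "rha"
  "rirepg" -> "RIREPG" -> "RIRE" -> "RIR" -> "rir"
  "wtbd" -> "WTBD" -> "WTBD" -> "WTB" -> "wtb"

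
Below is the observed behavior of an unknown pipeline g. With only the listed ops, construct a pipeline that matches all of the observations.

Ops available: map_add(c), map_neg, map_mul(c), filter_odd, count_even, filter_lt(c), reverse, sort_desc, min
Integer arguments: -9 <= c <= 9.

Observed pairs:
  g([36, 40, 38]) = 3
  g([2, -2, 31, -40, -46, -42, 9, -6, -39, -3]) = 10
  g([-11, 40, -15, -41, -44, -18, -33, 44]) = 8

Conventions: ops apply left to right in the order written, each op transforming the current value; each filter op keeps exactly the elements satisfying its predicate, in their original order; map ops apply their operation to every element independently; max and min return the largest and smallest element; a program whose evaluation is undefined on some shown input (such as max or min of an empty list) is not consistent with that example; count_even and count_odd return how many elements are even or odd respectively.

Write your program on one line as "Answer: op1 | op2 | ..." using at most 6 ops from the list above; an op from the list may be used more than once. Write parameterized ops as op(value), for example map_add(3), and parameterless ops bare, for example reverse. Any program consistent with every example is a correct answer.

map_neg | map_mul(-2) | map_mul(4) | map_mul(2) | count_even

Check, running the answer program on each example:
  [36, 40, 38] -> [-36, -40, -38] -> [72, 80, 76] -> [288, 320, 304] -> [576, 640, 608] -> 3
  [2, -2, 31, -40, -46, -42, 9, -6, -39, -3] -> [-2, 2, -31, 40, 46, 42, -9, 6, 39, 3] -> [4, -4, 62, -80, -92, -84, 18, -12, -78, -6] -> [16, -16, 248, -320, -368, -336, 72, -48, -312, -24] -> [32, -32, 496, -640, -736, -672, 144, -96, -624, -48] -> 10
  [-11, 40, -15, -41, -44, -18, -33, 44] -> [11, -40, 15, 41, 44, 18, 33, -44] -> [-22, 80, -30, -82, -88, -36, -66, 88] -> [-88, 320, -120, -328, -352, -144, -264, 352] -> [-176, 640, -240, -656, -704, -288, -528, 704] -> 8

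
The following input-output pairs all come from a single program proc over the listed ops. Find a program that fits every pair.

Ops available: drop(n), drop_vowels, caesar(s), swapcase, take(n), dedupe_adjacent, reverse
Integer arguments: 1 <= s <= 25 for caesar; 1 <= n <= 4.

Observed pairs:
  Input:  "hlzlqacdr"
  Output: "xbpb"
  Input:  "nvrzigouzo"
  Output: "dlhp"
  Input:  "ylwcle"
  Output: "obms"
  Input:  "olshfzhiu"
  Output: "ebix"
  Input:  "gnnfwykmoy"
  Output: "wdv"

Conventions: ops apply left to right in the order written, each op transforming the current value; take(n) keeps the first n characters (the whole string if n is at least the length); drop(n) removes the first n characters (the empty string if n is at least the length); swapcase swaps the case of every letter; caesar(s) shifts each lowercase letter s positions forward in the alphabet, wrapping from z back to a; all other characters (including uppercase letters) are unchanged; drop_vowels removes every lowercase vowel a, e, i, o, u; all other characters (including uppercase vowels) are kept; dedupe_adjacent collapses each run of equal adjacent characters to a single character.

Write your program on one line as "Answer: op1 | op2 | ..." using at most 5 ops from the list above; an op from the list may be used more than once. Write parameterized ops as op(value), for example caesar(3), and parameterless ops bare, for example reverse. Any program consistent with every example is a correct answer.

take(4) | reverse | caesar(16) | reverse | dedupe_adjacent

Check, running the answer program on each example:
  "hlzlqacdr" -> "hlzl" -> "lzlh" -> "bpbx" -> "xbpb" -> "xbpb"
  "nvrzigouzo" -> "nvrz" -> "zrvn" -> "phld" -> "dlhp" -> "dlhp"
  "ylwcle" -> "ylwc" -> "cwly" -> "smbo" -> "obms" -> "obms"
  "olshfzhiu" -> "olsh" -> "hslo" -> "xibe" -> "ebix" -> "ebix"
  "gnnfwykmoy" -> "gnnf" -> "fnng" -> "vddw" -> "wddv" -> "wdv"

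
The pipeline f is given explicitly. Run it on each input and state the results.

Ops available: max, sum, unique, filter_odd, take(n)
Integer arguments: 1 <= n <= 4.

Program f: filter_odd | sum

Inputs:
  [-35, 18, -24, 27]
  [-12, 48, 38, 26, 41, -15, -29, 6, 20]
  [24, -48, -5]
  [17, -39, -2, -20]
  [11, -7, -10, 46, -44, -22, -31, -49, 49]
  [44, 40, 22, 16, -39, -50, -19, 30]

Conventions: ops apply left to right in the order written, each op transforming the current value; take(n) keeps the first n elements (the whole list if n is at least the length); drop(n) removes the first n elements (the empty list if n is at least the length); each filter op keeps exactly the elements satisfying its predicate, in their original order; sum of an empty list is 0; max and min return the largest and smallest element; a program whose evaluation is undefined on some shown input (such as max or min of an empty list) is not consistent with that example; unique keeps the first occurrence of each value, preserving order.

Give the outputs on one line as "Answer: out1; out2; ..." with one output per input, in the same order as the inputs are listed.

-8; -3; -5; -22; -27; -58

Execution, op by op:
  [-35, 18, -24, 27] -> [-35, 27] -> -8
  [-12, 48, 38, 26, 41, -15, -29, 6, 20] -> [41, -15, -29] -> -3
  [24, -48, -5] -> [-5] -> -5
  [17, -39, -2, -20] -> [17, -39] -> -22
  [11, -7, -10, 46, -44, -22, -31, -49, 49] -> [11, -7, -31, -49, 49] -> -27
  [44, 40, 22, 16, -39, -50, -19, 30] -> [-39, -19] -> -58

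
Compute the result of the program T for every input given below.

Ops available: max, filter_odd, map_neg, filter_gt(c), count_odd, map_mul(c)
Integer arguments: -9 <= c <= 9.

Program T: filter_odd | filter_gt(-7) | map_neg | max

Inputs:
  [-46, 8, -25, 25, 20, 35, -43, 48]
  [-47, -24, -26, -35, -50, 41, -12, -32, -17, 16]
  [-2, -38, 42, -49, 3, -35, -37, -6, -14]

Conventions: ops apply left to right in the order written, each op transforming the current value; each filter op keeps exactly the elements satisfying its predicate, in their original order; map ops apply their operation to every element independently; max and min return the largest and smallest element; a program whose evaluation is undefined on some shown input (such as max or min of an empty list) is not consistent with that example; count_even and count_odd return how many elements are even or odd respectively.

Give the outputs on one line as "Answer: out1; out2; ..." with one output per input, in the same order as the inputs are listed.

-25; -41; -3

Execution, op by op:
  [-46, 8, -25, 25, 20, 35, -43, 48] -> [-25, 25, 35, -43] -> [25, 35] -> [-25, -35] -> -25
  [-47, -24, -26, -35, -50, 41, -12, -32, -17, 16] -> [-47, -35, 41, -17] -> [41] -> [-41] -> -41
  [-2, -38, 42, -49, 3, -35, -37, -6, -14] -> [-49, 3, -35, -37] -> [3] -> [-3] -> -3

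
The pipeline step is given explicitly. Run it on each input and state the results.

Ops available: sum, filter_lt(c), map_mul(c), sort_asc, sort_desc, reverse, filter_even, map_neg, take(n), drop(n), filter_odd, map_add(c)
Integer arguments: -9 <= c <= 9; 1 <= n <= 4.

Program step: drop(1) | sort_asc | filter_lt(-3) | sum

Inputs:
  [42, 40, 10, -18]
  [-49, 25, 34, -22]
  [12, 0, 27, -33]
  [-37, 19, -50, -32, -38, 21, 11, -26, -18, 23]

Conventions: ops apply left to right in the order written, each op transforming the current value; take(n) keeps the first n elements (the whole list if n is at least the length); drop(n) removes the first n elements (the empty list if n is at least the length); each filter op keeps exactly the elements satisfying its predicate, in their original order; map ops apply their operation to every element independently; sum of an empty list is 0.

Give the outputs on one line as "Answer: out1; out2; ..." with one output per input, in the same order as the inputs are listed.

Execution, op by op:
  [42, 40, 10, -18] -> [40, 10, -18] -> [-18, 10, 40] -> [-18] -> -18
  [-49, 25, 34, -22] -> [25, 34, -22] -> [-22, 25, 34] -> [-22] -> -22
  [12, 0, 27, -33] -> [0, 27, -33] -> [-33, 0, 27] -> [-33] -> -33
  [-37, 19, -50, -32, -38, 21, 11, -26, -18, 23] -> [19, -50, -32, -38, 21, 11, -26, -18, 23] -> [-50, -38, -32, -26, -18, 11, 19, 21, 23] -> [-50, -38, -32, -26, -18] -> -164

-18; -22; -33; -164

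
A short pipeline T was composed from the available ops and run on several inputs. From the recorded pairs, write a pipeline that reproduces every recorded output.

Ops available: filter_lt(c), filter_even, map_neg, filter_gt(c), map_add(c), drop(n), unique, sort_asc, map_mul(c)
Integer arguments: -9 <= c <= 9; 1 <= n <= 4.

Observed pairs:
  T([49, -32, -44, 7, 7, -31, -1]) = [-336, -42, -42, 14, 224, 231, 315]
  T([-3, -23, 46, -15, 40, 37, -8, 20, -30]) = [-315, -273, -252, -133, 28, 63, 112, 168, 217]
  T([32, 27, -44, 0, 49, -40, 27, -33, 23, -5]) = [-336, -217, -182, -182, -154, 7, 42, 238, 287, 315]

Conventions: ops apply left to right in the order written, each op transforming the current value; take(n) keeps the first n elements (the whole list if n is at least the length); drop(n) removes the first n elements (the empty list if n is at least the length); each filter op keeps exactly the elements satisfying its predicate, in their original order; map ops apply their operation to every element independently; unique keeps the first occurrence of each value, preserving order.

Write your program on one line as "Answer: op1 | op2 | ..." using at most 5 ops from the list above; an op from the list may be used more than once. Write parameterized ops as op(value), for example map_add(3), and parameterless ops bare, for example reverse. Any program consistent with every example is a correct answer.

sort_asc | map_mul(-7) | map_add(-1) | sort_asc | map_add(8)

Check, running the answer program on each example:
  [49, -32, -44, 7, 7, -31, -1] -> [-44, -32, -31, -1, 7, 7, 49] -> [308, 224, 217, 7, -49, -49, -343] -> [307, 223, 216, 6, -50, -50, -344] -> [-344, -50, -50, 6, 216, 223, 307] -> [-336, -42, -42, 14, 224, 231, 315]
  [-3, -23, 46, -15, 40, 37, -8, 20, -30] -> [-30, -23, -15, -8, -3, 20, 37, 40, 46] -> [210, 161, 105, 56, 21, -140, -259, -280, -322] -> [209, 160, 104, 55, 20, -141, -260, -281, -323] -> [-323, -281, -260, -141, 20, 55, 104, 160, 209] -> [-315, -273, -252, -133, 28, 63, 112, 168, 217]
  [32, 27, -44, 0, 49, -40, 27, -33, 23, -5] -> [-44, -40, -33, -5, 0, 23, 27, 27, 32, 49] -> [308, 280, 231, 35, 0, -161, -189, -189, -224, -343] -> [307, 279, 230, 34, -1, -162, -190, -190, -225, -344] -> [-344, -225, -190, -190, -162, -1, 34, 230, 279, 307] -> [-336, -217, -182, -182, -154, 7, 42, 238, 287, 315]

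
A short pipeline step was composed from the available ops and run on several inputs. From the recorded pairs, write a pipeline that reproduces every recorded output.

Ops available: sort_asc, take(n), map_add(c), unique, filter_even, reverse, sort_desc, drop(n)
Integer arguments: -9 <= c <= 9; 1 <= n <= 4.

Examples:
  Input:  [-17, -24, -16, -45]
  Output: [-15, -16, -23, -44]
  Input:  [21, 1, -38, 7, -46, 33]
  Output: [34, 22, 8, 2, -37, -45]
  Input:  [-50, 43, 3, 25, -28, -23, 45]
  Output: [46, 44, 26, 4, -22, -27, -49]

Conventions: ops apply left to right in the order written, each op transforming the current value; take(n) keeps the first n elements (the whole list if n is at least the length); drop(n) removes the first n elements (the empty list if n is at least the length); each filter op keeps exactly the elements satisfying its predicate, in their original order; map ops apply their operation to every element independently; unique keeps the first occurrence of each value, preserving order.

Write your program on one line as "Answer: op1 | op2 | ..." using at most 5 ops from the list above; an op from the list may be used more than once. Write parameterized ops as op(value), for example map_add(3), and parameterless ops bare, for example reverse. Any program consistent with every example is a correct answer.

sort_desc | map_add(5) | map_add(2) | map_add(-6)

Check, running the answer program on each example:
  [-17, -24, -16, -45] -> [-16, -17, -24, -45] -> [-11, -12, -19, -40] -> [-9, -10, -17, -38] -> [-15, -16, -23, -44]
  [21, 1, -38, 7, -46, 33] -> [33, 21, 7, 1, -38, -46] -> [38, 26, 12, 6, -33, -41] -> [40, 28, 14, 8, -31, -39] -> [34, 22, 8, 2, -37, -45]
  [-50, 43, 3, 25, -28, -23, 45] -> [45, 43, 25, 3, -23, -28, -50] -> [50, 48, 30, 8, -18, -23, -45] -> [52, 50, 32, 10, -16, -21, -43] -> [46, 44, 26, 4, -22, -27, -49]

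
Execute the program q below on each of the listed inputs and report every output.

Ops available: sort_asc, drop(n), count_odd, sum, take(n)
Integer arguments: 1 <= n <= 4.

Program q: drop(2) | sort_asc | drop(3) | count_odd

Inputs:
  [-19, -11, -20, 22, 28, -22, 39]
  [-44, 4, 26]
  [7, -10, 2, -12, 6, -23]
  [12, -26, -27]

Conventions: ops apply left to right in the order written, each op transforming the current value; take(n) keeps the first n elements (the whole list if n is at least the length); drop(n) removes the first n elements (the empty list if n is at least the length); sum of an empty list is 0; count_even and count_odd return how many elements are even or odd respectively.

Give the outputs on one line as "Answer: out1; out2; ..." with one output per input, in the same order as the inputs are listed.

1; 0; 0; 0

Execution, op by op:
  [-19, -11, -20, 22, 28, -22, 39] -> [-20, 22, 28, -22, 39] -> [-22, -20, 22, 28, 39] -> [28, 39] -> 1
  [-44, 4, 26] -> [26] -> [26] -> [] -> 0
  [7, -10, 2, -12, 6, -23] -> [2, -12, 6, -23] -> [-23, -12, 2, 6] -> [6] -> 0
  [12, -26, -27] -> [-27] -> [-27] -> [] -> 0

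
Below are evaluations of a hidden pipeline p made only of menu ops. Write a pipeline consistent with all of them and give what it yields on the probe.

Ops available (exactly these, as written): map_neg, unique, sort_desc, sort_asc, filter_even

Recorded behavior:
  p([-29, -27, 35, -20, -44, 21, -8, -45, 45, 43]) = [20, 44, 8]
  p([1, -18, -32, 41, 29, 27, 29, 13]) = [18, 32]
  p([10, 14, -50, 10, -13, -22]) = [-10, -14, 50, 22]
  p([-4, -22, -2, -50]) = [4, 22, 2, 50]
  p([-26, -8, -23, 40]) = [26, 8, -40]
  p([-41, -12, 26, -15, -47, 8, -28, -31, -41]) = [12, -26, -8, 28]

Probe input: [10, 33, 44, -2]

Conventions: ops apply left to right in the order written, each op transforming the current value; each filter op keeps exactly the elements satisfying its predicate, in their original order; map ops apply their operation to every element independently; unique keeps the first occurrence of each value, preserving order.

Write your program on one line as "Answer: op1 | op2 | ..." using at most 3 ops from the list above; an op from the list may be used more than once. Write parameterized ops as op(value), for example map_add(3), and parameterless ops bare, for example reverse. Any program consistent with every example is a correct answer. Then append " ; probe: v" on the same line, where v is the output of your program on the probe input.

filter_even | map_neg | unique ; probe: [-10, -44, 2]

Check, running the answer program on each example:
  [-29, -27, 35, -20, -44, 21, -8, -45, 45, 43] -> [-20, -44, -8] -> [20, 44, 8] -> [20, 44, 8]
  [1, -18, -32, 41, 29, 27, 29, 13] -> [-18, -32] -> [18, 32] -> [18, 32]
  [10, 14, -50, 10, -13, -22] -> [10, 14, -50, 10, -22] -> [-10, -14, 50, -10, 22] -> [-10, -14, 50, 22]
  [-4, -22, -2, -50] -> [-4, -22, -2, -50] -> [4, 22, 2, 50] -> [4, 22, 2, 50]
  [-26, -8, -23, 40] -> [-26, -8, 40] -> [26, 8, -40] -> [26, 8, -40]
  [-41, -12, 26, -15, -47, 8, -28, -31, -41] -> [-12, 26, 8, -28] -> [12, -26, -8, 28] -> [12, -26, -8, 28]
  probe: [10, 33, 44, -2] -> [10, 44, -2] -> [-10, -44, 2] -> [-10, -44, 2]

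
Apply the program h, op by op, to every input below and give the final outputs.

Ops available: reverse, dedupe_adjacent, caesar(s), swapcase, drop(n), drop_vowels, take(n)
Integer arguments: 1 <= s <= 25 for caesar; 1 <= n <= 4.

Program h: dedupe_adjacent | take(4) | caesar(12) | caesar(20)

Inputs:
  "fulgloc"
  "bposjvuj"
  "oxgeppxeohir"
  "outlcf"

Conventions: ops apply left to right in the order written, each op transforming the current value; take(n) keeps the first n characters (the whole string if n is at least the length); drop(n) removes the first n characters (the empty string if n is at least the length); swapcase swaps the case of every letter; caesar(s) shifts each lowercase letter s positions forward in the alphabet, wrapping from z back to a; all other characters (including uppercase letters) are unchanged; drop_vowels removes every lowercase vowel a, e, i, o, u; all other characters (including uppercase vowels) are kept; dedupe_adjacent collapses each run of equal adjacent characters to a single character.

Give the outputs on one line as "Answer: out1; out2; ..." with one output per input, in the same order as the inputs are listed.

"larm"; "hvuy"; "udmk"; "uazr"

Execution, op by op:
  "fulgloc" -> "fulgloc" -> "fulg" -> "rgxs" -> "larm"
  "bposjvuj" -> "bposjvuj" -> "bpos" -> "nbae" -> "hvuy"
  "oxgeppxeohir" -> "oxgepxeohir" -> "oxge" -> "ajsq" -> "udmk"
  "outlcf" -> "outlcf" -> "outl" -> "agfx" -> "uazr"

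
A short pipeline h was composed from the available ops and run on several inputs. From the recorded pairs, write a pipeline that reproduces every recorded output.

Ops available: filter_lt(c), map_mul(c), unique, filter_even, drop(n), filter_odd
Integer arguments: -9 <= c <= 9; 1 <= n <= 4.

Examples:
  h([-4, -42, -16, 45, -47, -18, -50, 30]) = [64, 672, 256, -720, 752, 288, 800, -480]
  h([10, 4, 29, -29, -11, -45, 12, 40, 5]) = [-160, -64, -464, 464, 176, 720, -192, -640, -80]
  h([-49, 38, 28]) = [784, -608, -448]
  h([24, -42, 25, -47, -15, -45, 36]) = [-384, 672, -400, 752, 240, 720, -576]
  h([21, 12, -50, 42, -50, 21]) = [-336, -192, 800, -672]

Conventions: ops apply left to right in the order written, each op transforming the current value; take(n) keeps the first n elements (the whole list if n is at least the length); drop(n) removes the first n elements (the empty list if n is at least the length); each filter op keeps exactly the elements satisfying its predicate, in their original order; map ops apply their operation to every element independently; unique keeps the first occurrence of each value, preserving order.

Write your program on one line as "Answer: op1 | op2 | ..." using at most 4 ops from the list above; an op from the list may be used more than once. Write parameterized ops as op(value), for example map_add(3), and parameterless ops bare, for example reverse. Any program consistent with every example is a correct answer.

unique | map_mul(8) | map_mul(-2)

Check, running the answer program on each example:
  [-4, -42, -16, 45, -47, -18, -50, 30] -> [-4, -42, -16, 45, -47, -18, -50, 30] -> [-32, -336, -128, 360, -376, -144, -400, 240] -> [64, 672, 256, -720, 752, 288, 800, -480]
  [10, 4, 29, -29, -11, -45, 12, 40, 5] -> [10, 4, 29, -29, -11, -45, 12, 40, 5] -> [80, 32, 232, -232, -88, -360, 96, 320, 40] -> [-160, -64, -464, 464, 176, 720, -192, -640, -80]
  [-49, 38, 28] -> [-49, 38, 28] -> [-392, 304, 224] -> [784, -608, -448]
  [24, -42, 25, -47, -15, -45, 36] -> [24, -42, 25, -47, -15, -45, 36] -> [192, -336, 200, -376, -120, -360, 288] -> [-384, 672, -400, 752, 240, 720, -576]
  [21, 12, -50, 42, -50, 21] -> [21, 12, -50, 42] -> [168, 96, -400, 336] -> [-336, -192, 800, -672]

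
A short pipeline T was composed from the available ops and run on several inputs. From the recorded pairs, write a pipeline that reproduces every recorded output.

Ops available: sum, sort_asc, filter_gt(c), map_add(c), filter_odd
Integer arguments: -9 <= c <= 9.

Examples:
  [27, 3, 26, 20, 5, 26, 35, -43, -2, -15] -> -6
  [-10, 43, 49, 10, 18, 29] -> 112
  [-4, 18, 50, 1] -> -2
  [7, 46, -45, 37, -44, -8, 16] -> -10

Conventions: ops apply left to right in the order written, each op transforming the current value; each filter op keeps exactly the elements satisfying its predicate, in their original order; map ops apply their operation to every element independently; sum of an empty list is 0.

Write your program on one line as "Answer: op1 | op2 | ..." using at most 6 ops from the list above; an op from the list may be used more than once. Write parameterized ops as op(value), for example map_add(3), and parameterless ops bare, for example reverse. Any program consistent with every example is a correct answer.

map_add(-4) | filter_odd | map_add(4) | map_add(-3) | sum

Check, running the answer program on each example:
  [27, 3, 26, 20, 5, 26, 35, -43, -2, -15] -> [23, -1, 22, 16, 1, 22, 31, -47, -6, -19] -> [23, -1, 1, 31, -47, -19] -> [27, 3, 5, 35, -43, -15] -> [24, 0, 2, 32, -46, -18] -> -6
  [-10, 43, 49, 10, 18, 29] -> [-14, 39, 45, 6, 14, 25] -> [39, 45, 25] -> [43, 49, 29] -> [40, 46, 26] -> 112
  [-4, 18, 50, 1] -> [-8, 14, 46, -3] -> [-3] -> [1] -> [-2] -> -2
  [7, 46, -45, 37, -44, -8, 16] -> [3, 42, -49, 33, -48, -12, 12] -> [3, -49, 33] -> [7, -45, 37] -> [4, -48, 34] -> -10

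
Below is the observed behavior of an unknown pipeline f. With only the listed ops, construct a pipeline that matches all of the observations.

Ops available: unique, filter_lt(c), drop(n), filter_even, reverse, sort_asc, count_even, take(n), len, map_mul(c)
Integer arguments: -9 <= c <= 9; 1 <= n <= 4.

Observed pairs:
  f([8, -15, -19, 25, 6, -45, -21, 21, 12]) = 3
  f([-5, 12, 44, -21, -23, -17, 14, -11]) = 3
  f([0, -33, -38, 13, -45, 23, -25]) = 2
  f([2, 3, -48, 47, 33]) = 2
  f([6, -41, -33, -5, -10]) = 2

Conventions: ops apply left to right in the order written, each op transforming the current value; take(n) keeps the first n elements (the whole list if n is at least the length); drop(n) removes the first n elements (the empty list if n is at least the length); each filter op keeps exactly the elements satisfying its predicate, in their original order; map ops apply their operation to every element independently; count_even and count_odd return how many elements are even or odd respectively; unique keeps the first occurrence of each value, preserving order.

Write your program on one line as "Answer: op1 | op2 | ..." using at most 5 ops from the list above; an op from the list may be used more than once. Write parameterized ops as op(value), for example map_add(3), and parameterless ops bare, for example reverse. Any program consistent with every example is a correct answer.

reverse | filter_even | sort_asc | len

Check, running the answer program on each example:
  [8, -15, -19, 25, 6, -45, -21, 21, 12] -> [12, 21, -21, -45, 6, 25, -19, -15, 8] -> [12, 6, 8] -> [6, 8, 12] -> 3
  [-5, 12, 44, -21, -23, -17, 14, -11] -> [-11, 14, -17, -23, -21, 44, 12, -5] -> [14, 44, 12] -> [12, 14, 44] -> 3
  [0, -33, -38, 13, -45, 23, -25] -> [-25, 23, -45, 13, -38, -33, 0] -> [-38, 0] -> [-38, 0] -> 2
  [2, 3, -48, 47, 33] -> [33, 47, -48, 3, 2] -> [-48, 2] -> [-48, 2] -> 2
  [6, -41, -33, -5, -10] -> [-10, -5, -33, -41, 6] -> [-10, 6] -> [-10, 6] -> 2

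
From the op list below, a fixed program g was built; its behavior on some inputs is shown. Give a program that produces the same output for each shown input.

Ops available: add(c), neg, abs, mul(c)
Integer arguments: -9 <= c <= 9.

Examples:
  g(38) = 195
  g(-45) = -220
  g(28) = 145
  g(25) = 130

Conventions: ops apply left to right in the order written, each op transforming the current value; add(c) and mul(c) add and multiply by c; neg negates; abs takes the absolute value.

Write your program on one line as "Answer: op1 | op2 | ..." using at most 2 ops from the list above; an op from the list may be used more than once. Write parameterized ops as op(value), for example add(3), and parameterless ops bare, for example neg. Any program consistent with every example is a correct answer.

add(1) | mul(5)

Check, running the answer program on each example:
  38 -> 39 -> 195
  -45 -> -44 -> -220
  28 -> 29 -> 145
  25 -> 26 -> 130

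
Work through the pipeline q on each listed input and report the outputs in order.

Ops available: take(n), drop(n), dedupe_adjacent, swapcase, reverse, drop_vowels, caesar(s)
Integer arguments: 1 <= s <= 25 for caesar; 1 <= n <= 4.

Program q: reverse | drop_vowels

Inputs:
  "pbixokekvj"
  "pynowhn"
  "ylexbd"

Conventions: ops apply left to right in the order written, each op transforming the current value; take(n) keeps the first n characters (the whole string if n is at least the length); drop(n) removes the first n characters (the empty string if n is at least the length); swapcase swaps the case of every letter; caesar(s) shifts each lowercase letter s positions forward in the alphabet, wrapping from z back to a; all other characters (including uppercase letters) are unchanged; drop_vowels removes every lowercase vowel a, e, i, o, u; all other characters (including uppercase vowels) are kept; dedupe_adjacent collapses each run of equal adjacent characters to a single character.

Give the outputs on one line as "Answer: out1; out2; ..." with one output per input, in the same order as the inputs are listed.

Execution, op by op:
  "pbixokekvj" -> "jvkekoxibp" -> "jvkkxbp"
  "pynowhn" -> "nhwonyp" -> "nhwnyp"
  "ylexbd" -> "dbxely" -> "dbxly"

"jvkkxbp"; "nhwnyp"; "dbxly"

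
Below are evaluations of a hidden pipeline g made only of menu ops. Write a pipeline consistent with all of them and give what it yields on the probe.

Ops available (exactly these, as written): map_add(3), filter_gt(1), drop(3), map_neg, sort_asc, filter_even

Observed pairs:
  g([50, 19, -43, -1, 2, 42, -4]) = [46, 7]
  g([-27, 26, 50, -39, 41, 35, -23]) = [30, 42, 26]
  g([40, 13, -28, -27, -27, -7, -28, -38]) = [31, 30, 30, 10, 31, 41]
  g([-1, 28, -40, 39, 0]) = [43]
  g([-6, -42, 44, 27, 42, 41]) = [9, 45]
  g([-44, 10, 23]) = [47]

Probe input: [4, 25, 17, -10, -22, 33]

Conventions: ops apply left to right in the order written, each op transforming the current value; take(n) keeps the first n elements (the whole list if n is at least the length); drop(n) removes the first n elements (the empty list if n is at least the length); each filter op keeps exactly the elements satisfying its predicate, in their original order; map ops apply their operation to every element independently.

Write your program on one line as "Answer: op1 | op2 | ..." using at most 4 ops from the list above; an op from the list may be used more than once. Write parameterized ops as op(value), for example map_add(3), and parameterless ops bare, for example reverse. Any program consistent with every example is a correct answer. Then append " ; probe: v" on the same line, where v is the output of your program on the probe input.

map_neg | filter_gt(1) | map_add(3) ; probe: [13, 25]

Check, running the answer program on each example:
  [50, 19, -43, -1, 2, 42, -4] -> [-50, -19, 43, 1, -2, -42, 4] -> [43, 4] -> [46, 7]
  [-27, 26, 50, -39, 41, 35, -23] -> [27, -26, -50, 39, -41, -35, 23] -> [27, 39, 23] -> [30, 42, 26]
  [40, 13, -28, -27, -27, -7, -28, -38] -> [-40, -13, 28, 27, 27, 7, 28, 38] -> [28, 27, 27, 7, 28, 38] -> [31, 30, 30, 10, 31, 41]
  [-1, 28, -40, 39, 0] -> [1, -28, 40, -39, 0] -> [40] -> [43]
  [-6, -42, 44, 27, 42, 41] -> [6, 42, -44, -27, -42, -41] -> [6, 42] -> [9, 45]
  [-44, 10, 23] -> [44, -10, -23] -> [44] -> [47]
  probe: [4, 25, 17, -10, -22, 33] -> [-4, -25, -17, 10, 22, -33] -> [10, 22] -> [13, 25]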